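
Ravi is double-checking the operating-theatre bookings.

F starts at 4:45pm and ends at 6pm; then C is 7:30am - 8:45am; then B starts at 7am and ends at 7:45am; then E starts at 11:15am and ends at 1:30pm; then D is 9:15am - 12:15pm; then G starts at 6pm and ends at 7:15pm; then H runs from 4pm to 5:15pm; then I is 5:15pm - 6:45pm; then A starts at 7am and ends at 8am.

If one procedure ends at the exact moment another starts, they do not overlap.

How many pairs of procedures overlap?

Sorted by start: A, B, C, D, E, H, F, I, G.
B starts before A ends → A and B overlap.
C starts before A ends → A and C overlap.
D starts after A ends, so A has no further overlaps.
C starts before B ends → B and C overlap.
D starts after B ends, so B has no further overlaps.
D starts after C ends, so C has no further overlaps.
E starts before D ends → D and E overlap.
H starts after D ends, so D has no further overlaps.
H starts after E ends, so E has no further overlaps.
F starts before H ends → H and F overlap.
I starts exactly when H ends (back-to-back, no overlap), so H has no further overlaps.
I starts before F ends → F and I overlap.
G starts exactly when F ends (back-to-back, no overlap).
G starts before I ends → I and G overlap.
Overlapping pairs: A & B, A & C, B & C, D & E, F & H, F & I, G & I — 7 in total.

7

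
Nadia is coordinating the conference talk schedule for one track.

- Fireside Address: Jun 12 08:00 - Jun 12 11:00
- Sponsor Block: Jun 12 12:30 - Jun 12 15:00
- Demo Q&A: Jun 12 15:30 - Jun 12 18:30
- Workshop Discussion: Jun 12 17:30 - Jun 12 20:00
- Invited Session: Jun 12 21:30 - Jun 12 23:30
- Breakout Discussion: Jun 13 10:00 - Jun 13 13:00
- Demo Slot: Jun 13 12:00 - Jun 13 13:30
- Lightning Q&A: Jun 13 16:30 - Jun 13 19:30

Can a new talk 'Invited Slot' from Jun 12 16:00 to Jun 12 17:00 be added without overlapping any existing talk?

No — it overlaps Demo Q&A

Fireside Address: ends Jun 12 11:00 at or before Invited Slot starts Jun 12 16:00 → clear.
Sponsor Block: ends Jun 12 15:00 at or before Invited Slot starts Jun 12 16:00 → clear.
Demo Q&A: starts Jun 12 15:30 before Invited Slot ends Jun 12 17:00, and ends Jun 12 18:30 after Invited Slot starts Jun 12 16:00 → overlap.
Workshop Discussion: starts Jun 12 17:30 at or after Invited Slot ends Jun 12 17:00 → clear.
Invited Session: starts Jun 12 21:30 at or after Invited Slot ends Jun 12 17:00 → clear.
Breakout Discussion: starts Jun 13 10:00 at or after Invited Slot ends Jun 12 17:00 → clear.
Demo Slot: starts Jun 13 12:00 at or after Invited Slot ends Jun 12 17:00 → clear.
Lightning Q&A: starts Jun 13 16:30 at or after Invited Slot ends Jun 12 17:00 → clear.
Invited Slot overlaps Demo Q&A.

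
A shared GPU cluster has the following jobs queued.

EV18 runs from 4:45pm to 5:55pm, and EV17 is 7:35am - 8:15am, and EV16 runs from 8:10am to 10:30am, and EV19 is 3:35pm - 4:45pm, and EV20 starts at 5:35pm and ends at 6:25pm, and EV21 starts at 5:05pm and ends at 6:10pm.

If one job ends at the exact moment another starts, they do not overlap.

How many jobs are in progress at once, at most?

Sweep the timeline, counting +1 at each start and −1 at each end (ends before starts at a tie):
7:35am start EV17 → 1
8:10am start EV16 → 2
8:15am end EV17 → 1
10:30am end EV16 → 0
3:35pm start EV19 → 1
4:45pm end EV19 → 0
4:45pm start EV18 → 1
5:05pm start EV21 → 2
5:35pm start EV20 → 3
5:55pm end EV18 → 2
6:10pm end EV21 → 1
6:25pm end EV20 → 0
Peak is 3, at 5:35pm (EV18, EV20, EV21).

3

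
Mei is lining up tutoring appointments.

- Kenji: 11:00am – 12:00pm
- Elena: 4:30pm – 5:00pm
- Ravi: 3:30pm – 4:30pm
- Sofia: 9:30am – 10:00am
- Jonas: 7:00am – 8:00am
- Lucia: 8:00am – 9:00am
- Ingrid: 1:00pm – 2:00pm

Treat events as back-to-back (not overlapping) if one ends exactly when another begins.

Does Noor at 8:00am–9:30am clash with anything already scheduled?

Jonas: ends 8:00am at or before Noor starts 8:00am → clear.
Lucia: starts 8:00am before Noor ends 9:30am, and ends 9:00am after Noor starts 8:00am → overlap.
Sofia: starts 9:30am at or after Noor ends 9:30am → clear.
Kenji: starts 11:00am at or after Noor ends 9:30am → clear.
Ingrid: starts 1:00pm at or after Noor ends 9:30am → clear.
Ravi: starts 3:30pm at or after Noor ends 9:30am → clear.
Elena: starts 4:30pm at or after Noor ends 9:30am → clear.
Noor overlaps Lucia.

Yes — it overlaps Lucia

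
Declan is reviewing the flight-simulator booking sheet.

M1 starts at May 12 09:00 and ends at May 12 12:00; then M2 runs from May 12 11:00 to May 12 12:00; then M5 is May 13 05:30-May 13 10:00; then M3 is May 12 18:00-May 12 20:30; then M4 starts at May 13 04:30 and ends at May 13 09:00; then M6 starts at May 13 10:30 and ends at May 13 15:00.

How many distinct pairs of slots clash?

Sorted by start: M1, M2, M3, M4, M5, M6.
M2 starts before M1 ends → M1 and M2 overlap.
M3 starts after M1 ends; M1 is clear from here.
M3 starts after M2 ends; M2 is clear from here.
M4 starts after M3 ends; M3 is clear from here.
M5 starts before M4 ends → M4 and M5 overlap.
M6 starts after M4 ends.
M6 starts after M5 ends.
Overlapping pairs: M1 & M2, M4 & M5 — 2 in total.

2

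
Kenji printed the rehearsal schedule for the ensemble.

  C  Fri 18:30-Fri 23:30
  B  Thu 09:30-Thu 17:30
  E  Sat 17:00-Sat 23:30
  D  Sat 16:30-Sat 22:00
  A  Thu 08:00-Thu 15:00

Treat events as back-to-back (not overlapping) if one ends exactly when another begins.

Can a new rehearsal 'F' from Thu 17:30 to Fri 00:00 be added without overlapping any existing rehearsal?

Yes — the slot is free

A: ends Thu 15:00 at or before F starts Thu 17:30 → clear.
B: ends Thu 17:30 at or before F starts Thu 17:30 → clear.
C: starts Fri 18:30 at or after F ends Fri 00:00 → clear.
D: starts Sat 16:30 at or after F ends Fri 00:00 → clear.
E: starts Sat 17:00 at or after F ends Fri 00:00 → clear.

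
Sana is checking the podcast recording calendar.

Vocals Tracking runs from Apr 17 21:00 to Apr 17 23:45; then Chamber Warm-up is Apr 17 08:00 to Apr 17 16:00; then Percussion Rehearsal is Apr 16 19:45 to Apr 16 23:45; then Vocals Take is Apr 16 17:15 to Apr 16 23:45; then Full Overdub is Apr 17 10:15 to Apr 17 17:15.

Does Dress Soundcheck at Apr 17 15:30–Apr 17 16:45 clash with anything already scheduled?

Vocals Take: ends Apr 16 23:45 at or before Dress Soundcheck starts Apr 17 15:30 → clear.
Percussion Rehearsal: ends Apr 16 23:45 at or before Dress Soundcheck starts Apr 17 15:30 → clear.
Chamber Warm-up: starts Apr 17 08:00 before Dress Soundcheck ends Apr 17 16:45, and ends Apr 17 16:00 after Dress Soundcheck starts Apr 17 15:30 → overlap.
Full Overdub: starts Apr 17 10:15 before Dress Soundcheck ends Apr 17 16:45, and ends Apr 17 17:15 after Dress Soundcheck starts Apr 17 15:30 → overlap.
Vocals Tracking: starts Apr 17 21:00 at or after Dress Soundcheck ends Apr 17 16:45 → clear.
Dress Soundcheck overlaps Chamber Warm-up, Full Overdub.

Yes — it overlaps Chamber Warm-up, Full Overdub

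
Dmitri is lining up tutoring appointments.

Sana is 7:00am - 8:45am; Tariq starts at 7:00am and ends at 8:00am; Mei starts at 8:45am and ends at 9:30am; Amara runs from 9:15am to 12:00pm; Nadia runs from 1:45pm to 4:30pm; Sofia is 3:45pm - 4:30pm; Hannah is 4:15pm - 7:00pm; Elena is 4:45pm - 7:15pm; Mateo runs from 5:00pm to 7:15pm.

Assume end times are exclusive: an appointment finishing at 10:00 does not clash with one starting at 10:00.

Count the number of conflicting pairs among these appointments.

Sorted by start: Sana, Tariq, Mei, Amara, Nadia, Sofia, Hannah, Elena, Mateo.
Tariq starts before Sana ends → Sana and Tariq overlap.
Mei starts exactly when Sana ends (back-to-back, no overlap), so nothing later overlaps Sana either.
Mei starts after Tariq ends, so nothing later overlaps Tariq either.
Amara starts before Mei ends → Mei and Amara overlap.
Nadia starts after Mei ends, so nothing later overlaps Mei either.
Nadia starts after Amara ends, so nothing later overlaps Amara either.
Sofia starts before Nadia ends → Nadia and Sofia overlap.
Hannah starts before Nadia ends → Nadia and Hannah overlap.
Elena starts after Nadia ends, so nothing later overlaps Nadia either.
Hannah starts before Sofia ends → Sofia and Hannah overlap.
Elena starts after Sofia ends, so nothing later overlaps Sofia either.
Elena starts before Hannah ends → Hannah and Elena overlap.
Mateo starts before Hannah ends → Hannah and Mateo overlap.
Mateo starts before Elena ends → Elena and Mateo overlap.
Overlapping pairs: Amara & Mei, Elena & Hannah, Elena & Mateo, Hannah & Mateo, Hannah & Nadia, Hannah & Sofia, Nadia & Sofia, Sana & Tariq — 8 in total.

8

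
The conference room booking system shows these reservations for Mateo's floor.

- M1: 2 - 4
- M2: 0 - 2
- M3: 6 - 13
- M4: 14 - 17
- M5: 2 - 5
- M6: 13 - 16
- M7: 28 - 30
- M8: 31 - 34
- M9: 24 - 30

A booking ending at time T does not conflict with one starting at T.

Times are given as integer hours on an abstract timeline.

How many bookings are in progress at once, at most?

Sort all start/end points and keep a running count:
0 start M2 → 1
2 end M2 → 0
2 start M1 → 1
2 start M5 → 2
4 end M1 → 1
5 end M5 → 0
6 start M3 → 1
13 end M3 → 0
13 start M6 → 1
14 start M4 → 2
16 end M6 → 1
17 end M4 → 0
24 start M9 → 1
28 start M7 → 2
30 end M7 → 1
30 end M9 → 0
31 start M8 → 1
34 end M8 → 0
Peak is 2, at 2 (M1, M5).

2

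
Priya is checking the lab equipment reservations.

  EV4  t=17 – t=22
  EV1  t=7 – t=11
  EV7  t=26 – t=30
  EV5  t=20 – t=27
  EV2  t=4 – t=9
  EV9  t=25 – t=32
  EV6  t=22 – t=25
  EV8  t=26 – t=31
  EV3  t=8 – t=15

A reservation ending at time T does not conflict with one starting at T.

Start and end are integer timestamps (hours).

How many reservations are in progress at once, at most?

Walk through starts and ends in time order (an end at T is processed before a start at T):
t=4 start EV2 → 1
t=7 start EV1 → 2
t=8 start EV3 → 3
t=9 end EV2 → 2
t=11 end EV1 → 1
t=15 end EV3 → 0
t=17 start EV4 → 1
t=20 start EV5 → 2
t=22 end EV4 → 1
t=22 start EV6 → 2
t=25 end EV6 → 1
t=25 start EV9 → 2
t=26 start EV7 → 3
t=26 start EV8 → 4
t=27 end EV5 → 3
t=30 end EV7 → 2
t=31 end EV8 → 1
t=32 end EV9 → 0
Peak is 4, at t=26 (EV5, EV7, EV8, EV9).

4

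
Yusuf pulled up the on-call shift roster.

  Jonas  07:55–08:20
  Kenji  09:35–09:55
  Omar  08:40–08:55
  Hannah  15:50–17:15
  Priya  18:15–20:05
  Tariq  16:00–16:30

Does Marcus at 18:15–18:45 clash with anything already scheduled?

Jonas: ends 08:20 at or before Marcus starts 18:15 → clear.
Omar: ends 08:55 at or before Marcus starts 18:15 → clear.
Kenji: ends 09:55 at or before Marcus starts 18:15 → clear.
Hannah: ends 17:15 at or before Marcus starts 18:15 → clear.
Tariq: ends 16:30 at or before Marcus starts 18:15 → clear.
Priya: starts 18:15 before Marcus ends 18:45, and ends 20:05 after Marcus starts 18:15 → overlap.
Marcus overlaps Priya.

Yes — it overlaps Priya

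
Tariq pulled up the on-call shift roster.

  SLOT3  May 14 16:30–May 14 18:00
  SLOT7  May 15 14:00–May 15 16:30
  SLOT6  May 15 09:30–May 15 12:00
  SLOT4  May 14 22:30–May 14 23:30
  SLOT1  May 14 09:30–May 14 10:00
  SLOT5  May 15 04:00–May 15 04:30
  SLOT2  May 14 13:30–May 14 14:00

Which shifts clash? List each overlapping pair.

Sorted by start: SLOT1, SLOT2, SLOT3, SLOT4, SLOT5, SLOT6, SLOT7.
SLOT2 starts after SLOT1 ends — done with SLOT1.
SLOT3 starts after SLOT2 ends — done with SLOT2.
SLOT4 starts after SLOT3 ends — done with SLOT3.
SLOT5 starts after SLOT4 ends — done with SLOT4.
SLOT6 starts after SLOT5 ends — done with SLOT5.
SLOT7 starts after SLOT6 ends.

no conflicts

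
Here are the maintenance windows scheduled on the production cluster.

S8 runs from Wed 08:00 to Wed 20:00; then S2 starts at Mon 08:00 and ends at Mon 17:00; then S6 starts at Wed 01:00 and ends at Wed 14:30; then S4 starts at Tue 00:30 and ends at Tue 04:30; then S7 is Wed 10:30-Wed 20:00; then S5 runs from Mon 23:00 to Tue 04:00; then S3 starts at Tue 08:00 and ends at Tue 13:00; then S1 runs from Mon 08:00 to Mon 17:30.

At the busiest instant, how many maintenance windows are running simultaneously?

3

Walk through starts and ends in time order (an end at T is processed before a start at T):
Mon 08:00 start S1 → 1
Mon 08:00 start S2 → 2
Mon 17:00 end S2 → 1
Mon 17:30 end S1 → 0
Mon 23:00 start S5 → 1
Tue 00:30 start S4 → 2
Tue 04:00 end S5 → 1
Tue 04:30 end S4 → 0
Tue 08:00 start S3 → 1
Tue 13:00 end S3 → 0
Wed 01:00 start S6 → 1
Wed 08:00 start S8 → 2
Wed 10:30 start S7 → 3
Wed 14:30 end S6 → 2
Wed 20:00 end S7 → 1
Wed 20:00 end S8 → 0
Peak is 3, at Wed 10:30 (S6, S7, S8).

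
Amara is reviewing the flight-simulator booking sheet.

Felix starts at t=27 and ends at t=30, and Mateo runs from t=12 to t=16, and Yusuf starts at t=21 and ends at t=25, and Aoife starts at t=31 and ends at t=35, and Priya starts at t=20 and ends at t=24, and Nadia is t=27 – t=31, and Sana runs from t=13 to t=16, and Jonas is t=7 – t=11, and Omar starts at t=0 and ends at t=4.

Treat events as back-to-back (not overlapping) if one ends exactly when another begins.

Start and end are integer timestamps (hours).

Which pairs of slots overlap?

Felix & Nadia, Mateo & Sana, Priya & Yusuf

Check each pair: they overlap iff neither finishes before the other starts.
Sorted by start: Omar, Jonas, Mateo, Sana, Priya, Yusuf, Nadia, Felix, Aoife.
Jonas starts after Omar ends; Omar is clear from here.
Mateo starts after Jonas ends; Jonas is clear from here.
Sana starts before Mateo ends → Mateo and Sana overlap.
Priya starts after Mateo ends; Mateo is clear from here.
Priya starts after Sana ends; Sana is clear from here.
Yusuf starts before Priya ends → Priya and Yusuf overlap.
Nadia starts after Priya ends; Priya is clear from here.
Nadia starts after Yusuf ends; Yusuf is clear from here.
Felix starts before Nadia ends → Nadia and Felix overlap.
Aoife starts exactly when Nadia ends (back-to-back, no overlap).
Aoife starts after Felix ends.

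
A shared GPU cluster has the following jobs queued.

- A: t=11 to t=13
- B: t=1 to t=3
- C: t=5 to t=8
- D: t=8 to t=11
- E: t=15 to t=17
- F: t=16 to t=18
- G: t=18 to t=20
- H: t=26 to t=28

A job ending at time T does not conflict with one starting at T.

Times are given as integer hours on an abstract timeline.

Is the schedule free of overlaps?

No

Two intervals overlap when each starts before the other ends.
Sorted by start: B, C, D, A, E, F, G, H.
C starts after B ends, so B has no further overlaps.
D starts exactly when C ends (back-to-back, no overlap), so C has no further overlaps.
A starts exactly when D ends (back-to-back, no overlap), so D has no further overlaps.
E starts after A ends, so A has no further overlaps.
F starts before E ends → E and F overlap.
That's a conflict, so the schedule is not conflict-free.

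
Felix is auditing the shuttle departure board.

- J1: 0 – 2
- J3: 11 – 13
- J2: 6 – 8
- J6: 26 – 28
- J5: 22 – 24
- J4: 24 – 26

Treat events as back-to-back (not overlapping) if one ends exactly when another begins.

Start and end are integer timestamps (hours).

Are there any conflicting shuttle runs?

Two intervals overlap when each starts before the other ends.
Sorted by start: J1, J2, J3, J5, J4, J6.
J2 starts after J1 ends, so J1 has no further overlaps.
J3 starts after J2 ends, so J2 has no further overlaps.
J5 starts after J3 ends, so J3 has no further overlaps.
J4 starts exactly when J5 ends (back-to-back, no overlap), so J5 has no further overlaps.
J6 starts exactly when J4 ends (back-to-back, no overlap).
Every pair is clear; the schedule has no overlaps.

No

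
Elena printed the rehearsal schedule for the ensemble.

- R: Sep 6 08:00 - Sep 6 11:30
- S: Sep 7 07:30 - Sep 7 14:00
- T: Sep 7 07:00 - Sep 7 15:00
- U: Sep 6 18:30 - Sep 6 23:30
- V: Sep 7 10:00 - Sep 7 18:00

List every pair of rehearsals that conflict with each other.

Sorted by start: R, U, T, S, V.
U starts after R ends; R is clear from here.
T starts after U ends; U is clear from here.
S starts before T ends → T and S overlap.
V starts before T ends → T and V overlap.
V starts before S ends → S and V overlap.

S & T, S & V, T & V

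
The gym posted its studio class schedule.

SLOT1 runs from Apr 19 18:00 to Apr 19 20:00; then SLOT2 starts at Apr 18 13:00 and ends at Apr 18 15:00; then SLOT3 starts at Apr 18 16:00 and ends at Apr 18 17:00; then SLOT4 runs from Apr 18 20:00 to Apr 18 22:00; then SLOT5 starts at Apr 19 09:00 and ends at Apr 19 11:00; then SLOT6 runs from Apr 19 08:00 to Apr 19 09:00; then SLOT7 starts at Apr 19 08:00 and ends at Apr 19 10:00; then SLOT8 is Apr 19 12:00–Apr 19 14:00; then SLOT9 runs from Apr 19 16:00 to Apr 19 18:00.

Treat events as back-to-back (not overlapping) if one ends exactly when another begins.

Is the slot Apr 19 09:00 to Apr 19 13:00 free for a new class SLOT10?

No — it overlaps SLOT5, SLOT7, SLOT8

SLOT2: ends Apr 18 15:00 at or before SLOT10 starts Apr 19 09:00 → clear.
SLOT3: ends Apr 18 17:00 at or before SLOT10 starts Apr 19 09:00 → clear.
SLOT4: ends Apr 18 22:00 at or before SLOT10 starts Apr 19 09:00 → clear.
SLOT6: ends Apr 19 09:00 at or before SLOT10 starts Apr 19 09:00 → clear.
SLOT7: starts Apr 19 08:00 before SLOT10 ends Apr 19 13:00, and ends Apr 19 10:00 after SLOT10 starts Apr 19 09:00 → overlap.
SLOT5: starts Apr 19 09:00 before SLOT10 ends Apr 19 13:00, and ends Apr 19 11:00 after SLOT10 starts Apr 19 09:00 → overlap.
SLOT8: starts Apr 19 12:00 before SLOT10 ends Apr 19 13:00, and ends Apr 19 14:00 after SLOT10 starts Apr 19 09:00 → overlap.
SLOT9: starts Apr 19 16:00 at or after SLOT10 ends Apr 19 13:00 → clear.
SLOT1: starts Apr 19 18:00 at or after SLOT10 ends Apr 19 13:00 → clear.
SLOT10 overlaps SLOT5, SLOT7, SLOT8.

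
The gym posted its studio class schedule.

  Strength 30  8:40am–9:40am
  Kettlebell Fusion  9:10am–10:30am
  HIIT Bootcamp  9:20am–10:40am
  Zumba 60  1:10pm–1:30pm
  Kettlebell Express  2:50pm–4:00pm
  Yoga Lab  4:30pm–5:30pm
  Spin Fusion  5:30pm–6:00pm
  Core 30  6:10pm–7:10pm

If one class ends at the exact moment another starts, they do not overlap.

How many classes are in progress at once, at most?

3

Walk through starts and ends in time order (an end at T is processed before a start at T):
8:40am start Strength 30 → 1
9:10am start Kettlebell Fusion → 2
9:20am start HIIT Bootcamp → 3
9:40am end Strength 30 → 2
10:30am end Kettlebell Fusion → 1
10:40am end HIIT Bootcamp → 0
1:10pm start Zumba 60 → 1
1:30pm end Zumba 60 → 0
2:50pm start Kettlebell Express → 1
4:00pm end Kettlebell Express → 0
4:30pm start Yoga Lab → 1
5:30pm end Yoga Lab → 0
5:30pm start Spin Fusion → 1
6:00pm end Spin Fusion → 0
6:10pm start Core 30 → 1
7:10pm end Core 30 → 0
Peak is 3, at 9:20am (HIIT Bootcamp, Kettlebell Fusion, Strength 30).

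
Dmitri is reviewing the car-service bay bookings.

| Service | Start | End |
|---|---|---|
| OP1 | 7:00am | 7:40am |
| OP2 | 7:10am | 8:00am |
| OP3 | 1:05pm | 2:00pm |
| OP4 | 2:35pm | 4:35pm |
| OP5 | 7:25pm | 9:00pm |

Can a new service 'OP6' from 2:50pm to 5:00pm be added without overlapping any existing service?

No — it overlaps OP4

OP1: ends 7:40am at or before OP6 starts 2:50pm → clear.
OP2: ends 8:00am at or before OP6 starts 2:50pm → clear.
OP3: ends 2:00pm at or before OP6 starts 2:50pm → clear.
OP4: starts 2:35pm before OP6 ends 5:00pm, and ends 4:35pm after OP6 starts 2:50pm → overlap.
OP5: starts 7:25pm at or after OP6 ends 5:00pm → clear.
OP6 overlaps OP4.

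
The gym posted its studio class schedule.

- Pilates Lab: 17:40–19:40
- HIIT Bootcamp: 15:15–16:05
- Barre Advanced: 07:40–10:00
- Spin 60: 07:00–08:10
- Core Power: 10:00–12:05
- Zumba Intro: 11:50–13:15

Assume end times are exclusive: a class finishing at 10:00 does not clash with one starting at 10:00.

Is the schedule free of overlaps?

No

Sorted by start: Spin 60, Barre Advanced, Core Power, Zumba Intro, HIIT Bootcamp, Pilates Lab.
Barre Advanced starts before Spin 60 ends → Spin 60 and Barre Advanced overlap.
That's a conflict, so the schedule is not conflict-free.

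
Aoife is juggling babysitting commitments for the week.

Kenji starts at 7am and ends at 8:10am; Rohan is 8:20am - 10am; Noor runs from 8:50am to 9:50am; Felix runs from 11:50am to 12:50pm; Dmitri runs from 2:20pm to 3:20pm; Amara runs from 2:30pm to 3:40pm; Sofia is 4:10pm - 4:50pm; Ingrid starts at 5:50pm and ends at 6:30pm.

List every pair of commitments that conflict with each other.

Sorted by start: Kenji, Rohan, Noor, Felix, Dmitri, Amara, Sofia, Ingrid.
Rohan starts after Kenji ends; Kenji is clear from here.
Noor starts before Rohan ends → Rohan and Noor overlap.
Felix starts after Rohan ends; Rohan is clear from here.
Felix starts after Noor ends; Noor is clear from here.
Dmitri starts after Felix ends; Felix is clear from here.
Amara starts before Dmitri ends → Dmitri and Amara overlap.
Sofia starts after Dmitri ends; Dmitri is clear from here.
Sofia starts after Amara ends; Amara is clear from here.
Ingrid starts after Sofia ends.

Amara & Dmitri, Noor & Rohan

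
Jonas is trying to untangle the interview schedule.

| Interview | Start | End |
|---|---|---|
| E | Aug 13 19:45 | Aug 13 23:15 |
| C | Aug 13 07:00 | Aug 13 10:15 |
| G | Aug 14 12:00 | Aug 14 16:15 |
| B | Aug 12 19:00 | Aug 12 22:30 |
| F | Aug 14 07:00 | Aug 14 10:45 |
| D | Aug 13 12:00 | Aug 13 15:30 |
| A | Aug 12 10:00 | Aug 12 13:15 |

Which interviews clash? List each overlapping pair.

no overlapping pairs

Sorted by start: A, B, C, D, E, F, G.
B starts after A ends — done with A.
C starts after B ends — done with B.
D starts after C ends — done with C.
E starts after D ends — done with D.
F starts after E ends — done with E.
G starts after F ends.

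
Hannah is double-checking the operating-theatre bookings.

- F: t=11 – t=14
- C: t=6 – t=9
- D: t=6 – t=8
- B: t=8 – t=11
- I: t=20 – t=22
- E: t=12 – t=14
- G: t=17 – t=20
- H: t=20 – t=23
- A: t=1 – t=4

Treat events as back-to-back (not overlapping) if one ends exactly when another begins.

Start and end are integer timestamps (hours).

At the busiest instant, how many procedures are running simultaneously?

Sort all start/end points and keep a running count:
t=1 start A → 1
t=4 end A → 0
t=6 start C → 1
t=6 start D → 2
t=8 end D → 1
t=8 start B → 2
t=9 end C → 1
t=11 end B → 0
t=11 start F → 1
t=12 start E → 2
t=14 end E → 1
t=14 end F → 0
t=17 start G → 1
t=20 end G → 0
t=20 start H → 1
t=20 start I → 2
t=22 end I → 1
t=23 end H → 0
Peak is 2, at t=6 (C, D).

2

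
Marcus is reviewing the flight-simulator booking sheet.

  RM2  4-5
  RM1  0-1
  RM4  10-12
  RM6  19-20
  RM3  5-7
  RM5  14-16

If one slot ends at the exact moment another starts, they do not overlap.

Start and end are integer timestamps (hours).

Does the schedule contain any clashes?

Sorted by start: RM1, RM2, RM3, RM4, RM5, RM6.
RM2 starts after RM1 ends, so nothing later overlaps RM1 either.
RM3 starts exactly when RM2 ends (back-to-back, no overlap), so nothing later overlaps RM2 either.
RM4 starts after RM3 ends, so nothing later overlaps RM3 either.
RM5 starts after RM4 ends, so nothing later overlaps RM4 either.
RM6 starts after RM5 ends.
Every pair is clear; the schedule has no overlaps.

No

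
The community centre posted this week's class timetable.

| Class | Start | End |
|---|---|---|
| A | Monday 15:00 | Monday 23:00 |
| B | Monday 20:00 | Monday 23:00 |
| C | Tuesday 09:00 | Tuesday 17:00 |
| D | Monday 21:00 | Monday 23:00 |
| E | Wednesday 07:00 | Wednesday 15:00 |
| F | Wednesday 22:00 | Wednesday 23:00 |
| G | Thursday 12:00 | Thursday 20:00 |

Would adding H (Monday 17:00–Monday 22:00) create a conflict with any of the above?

Yes — it overlaps A, B, D

A: starts Monday 15:00 before H ends Monday 22:00, and ends Monday 23:00 after H starts Monday 17:00 → overlap.
B: starts Monday 20:00 before H ends Monday 22:00, and ends Monday 23:00 after H starts Monday 17:00 → overlap.
D: starts Monday 21:00 before H ends Monday 22:00, and ends Monday 23:00 after H starts Monday 17:00 → overlap.
C: starts Tuesday 09:00 at or after H ends Monday 22:00 → clear.
E: starts Wednesday 07:00 at or after H ends Monday 22:00 → clear.
F: starts Wednesday 22:00 at or after H ends Monday 22:00 → clear.
G: starts Thursday 12:00 at or after H ends Monday 22:00 → clear.
H overlaps A, B, D.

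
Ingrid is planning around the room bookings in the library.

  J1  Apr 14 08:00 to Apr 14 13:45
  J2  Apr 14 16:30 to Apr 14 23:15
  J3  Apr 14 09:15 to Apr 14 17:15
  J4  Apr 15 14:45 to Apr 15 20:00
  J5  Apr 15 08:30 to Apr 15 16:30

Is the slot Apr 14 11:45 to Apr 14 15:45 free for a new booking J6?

J1: starts Apr 14 08:00 before J6 ends Apr 14 15:45, and ends Apr 14 13:45 after J6 starts Apr 14 11:45 → overlap.
J3: starts Apr 14 09:15 before J6 ends Apr 14 15:45, and ends Apr 14 17:15 after J6 starts Apr 14 11:45 → overlap.
J2: starts Apr 14 16:30 at or after J6 ends Apr 14 15:45 → clear.
J5: starts Apr 15 08:30 at or after J6 ends Apr 14 15:45 → clear.
J4: starts Apr 15 14:45 at or after J6 ends Apr 14 15:45 → clear.
J6 overlaps J1, J3.

No — it overlaps J1, J3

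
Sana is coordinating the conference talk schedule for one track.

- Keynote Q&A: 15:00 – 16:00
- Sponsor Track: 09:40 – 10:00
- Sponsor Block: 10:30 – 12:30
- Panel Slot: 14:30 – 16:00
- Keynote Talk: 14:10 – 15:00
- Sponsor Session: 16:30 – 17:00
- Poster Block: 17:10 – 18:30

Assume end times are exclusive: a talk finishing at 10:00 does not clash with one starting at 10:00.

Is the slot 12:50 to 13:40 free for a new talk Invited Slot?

Yes — the slot is free

Sponsor Track: ends 10:00 at or before Invited Slot starts 12:50 → clear.
Sponsor Block: ends 12:30 at or before Invited Slot starts 12:50 → clear.
Keynote Talk: starts 14:10 at or after Invited Slot ends 13:40 → clear.
Panel Slot: starts 14:30 at or after Invited Slot ends 13:40 → clear.
Keynote Q&A: starts 15:00 at or after Invited Slot ends 13:40 → clear.
Sponsor Session: starts 16:30 at or after Invited Slot ends 13:40 → clear.
Poster Block: starts 17:10 at or after Invited Slot ends 13:40 → clear.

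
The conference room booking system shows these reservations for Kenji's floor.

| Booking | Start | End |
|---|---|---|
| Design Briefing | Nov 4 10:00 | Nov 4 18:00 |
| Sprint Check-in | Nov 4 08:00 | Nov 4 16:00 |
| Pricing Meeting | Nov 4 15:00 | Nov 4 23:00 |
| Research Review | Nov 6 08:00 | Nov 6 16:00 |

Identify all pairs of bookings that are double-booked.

Sorted by start: Sprint Check-in, Design Briefing, Pricing Meeting, Research Review.
Design Briefing starts before Sprint Check-in ends → Sprint Check-in and Design Briefing overlap.
Pricing Meeting starts before Sprint Check-in ends → Sprint Check-in and Pricing Meeting overlap.
Research Review starts after Sprint Check-in ends.
Pricing Meeting starts before Design Briefing ends → Design Briefing and Pricing Meeting overlap.
Research Review starts after Design Briefing ends.
Research Review starts after Pricing Meeting ends.

Design Briefing & Pricing Meeting, Design Briefing & Sprint Check-in, Pricing Meeting & Sprint Check-in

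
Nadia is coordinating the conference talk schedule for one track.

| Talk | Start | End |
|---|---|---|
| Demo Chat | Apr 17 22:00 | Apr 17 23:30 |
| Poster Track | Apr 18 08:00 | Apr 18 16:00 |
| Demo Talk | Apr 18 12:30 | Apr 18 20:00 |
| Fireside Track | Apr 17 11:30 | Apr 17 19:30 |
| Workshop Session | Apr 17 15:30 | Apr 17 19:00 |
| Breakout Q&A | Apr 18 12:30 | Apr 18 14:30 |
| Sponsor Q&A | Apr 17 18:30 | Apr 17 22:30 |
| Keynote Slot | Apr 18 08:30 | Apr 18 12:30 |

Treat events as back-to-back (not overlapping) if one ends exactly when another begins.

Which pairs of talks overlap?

Breakout Q&A & Demo Talk, Breakout Q&A & Poster Track, Demo Chat & Sponsor Q&A, Demo Talk & Poster Track, Fireside Track & Sponsor Q&A, Fireside Track & Workshop Session, Keynote Slot & Poster Track, Sponsor Q&A & Workshop Session

Two intervals overlap when each starts before the other ends.
Sorted by start: Fireside Track, Workshop Session, Sponsor Q&A, Demo Chat, Poster Track, Keynote Slot, Breakout Q&A, Demo Talk.
Workshop Session starts before Fireside Track ends → Fireside Track and Workshop Session overlap.
Sponsor Q&A starts before Fireside Track ends → Fireside Track and Sponsor Q&A overlap.
Demo Chat starts after Fireside Track ends; Fireside Track is clear from here.
Sponsor Q&A starts before Workshop Session ends → Workshop Session and Sponsor Q&A overlap.
Demo Chat starts after Workshop Session ends; Workshop Session is clear from here.
Demo Chat starts before Sponsor Q&A ends → Sponsor Q&A and Demo Chat overlap.
Poster Track starts after Sponsor Q&A ends; Sponsor Q&A is clear from here.
Poster Track starts after Demo Chat ends; Demo Chat is clear from here.
Keynote Slot starts before Poster Track ends → Poster Track and Keynote Slot overlap.
Breakout Q&A starts before Poster Track ends → Poster Track and Breakout Q&A overlap.
Demo Talk starts before Poster Track ends → Poster Track and Demo Talk overlap.
Breakout Q&A starts exactly when Keynote Slot ends (back-to-back, no overlap); Keynote Slot is clear from here.
Demo Talk starts before Breakout Q&A ends → Breakout Q&A and Demo Talk overlap.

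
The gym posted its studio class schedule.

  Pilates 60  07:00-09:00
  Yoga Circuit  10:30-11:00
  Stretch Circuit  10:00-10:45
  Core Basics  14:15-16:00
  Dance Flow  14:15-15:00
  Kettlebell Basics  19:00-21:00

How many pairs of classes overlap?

2

Sorted by start: Pilates 60, Stretch Circuit, Yoga Circuit, Core Basics, Dance Flow, Kettlebell Basics.
Stretch Circuit starts after Pilates 60 ends; Pilates 60 is clear from here.
Yoga Circuit starts before Stretch Circuit ends → Stretch Circuit and Yoga Circuit overlap.
Core Basics starts after Stretch Circuit ends; Stretch Circuit is clear from here.
Core Basics starts after Yoga Circuit ends; Yoga Circuit is clear from here.
Dance Flow starts before Core Basics ends → Core Basics and Dance Flow overlap.
Kettlebell Basics starts after Core Basics ends.
Kettlebell Basics starts after Dance Flow ends.
Overlapping pairs: Core Basics & Dance Flow, Stretch Circuit & Yoga Circuit — 2 in total.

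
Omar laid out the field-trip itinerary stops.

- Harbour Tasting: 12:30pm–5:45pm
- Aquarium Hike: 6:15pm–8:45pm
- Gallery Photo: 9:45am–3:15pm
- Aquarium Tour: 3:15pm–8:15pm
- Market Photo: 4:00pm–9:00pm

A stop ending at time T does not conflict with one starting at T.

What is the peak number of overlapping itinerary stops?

Sweep the timeline, counting +1 at each start and −1 at each end (ends before starts at a tie):
9:45am start Gallery Photo → 1
12:30pm start Harbour Tasting → 2
3:15pm end Gallery Photo → 1
3:15pm start Aquarium Tour → 2
4:00pm start Market Photo → 3
5:45pm end Harbour Tasting → 2
6:15pm start Aquarium Hike → 3
8:15pm end Aquarium Tour → 2
8:45pm end Aquarium Hike → 1
9:00pm end Market Photo → 0
Peak is 3, at 4:00pm (Aquarium Tour, Harbour Tasting, Market Photo).

3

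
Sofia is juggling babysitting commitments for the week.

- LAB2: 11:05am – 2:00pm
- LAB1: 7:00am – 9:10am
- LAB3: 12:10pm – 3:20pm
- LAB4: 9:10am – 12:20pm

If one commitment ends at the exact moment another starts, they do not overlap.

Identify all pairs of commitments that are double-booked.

LAB2 & LAB3, LAB2 & LAB4, LAB3 & LAB4

Sorted by start: LAB1, LAB4, LAB2, LAB3.
LAB4 starts exactly when LAB1 ends (back-to-back, no overlap) — done with LAB1.
LAB2 starts before LAB4 ends → LAB4 and LAB2 overlap.
LAB3 starts before LAB4 ends → LAB4 and LAB3 overlap.
LAB3 starts before LAB2 ends → LAB2 and LAB3 overlap.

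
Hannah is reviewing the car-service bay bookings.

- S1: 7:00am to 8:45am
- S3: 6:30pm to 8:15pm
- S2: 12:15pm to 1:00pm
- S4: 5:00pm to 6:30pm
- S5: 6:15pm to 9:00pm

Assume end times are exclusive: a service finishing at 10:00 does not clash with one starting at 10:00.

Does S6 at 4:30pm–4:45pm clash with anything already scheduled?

S1: ends 8:45am at or before S6 starts 4:30pm → clear.
S2: ends 1:00pm at or before S6 starts 4:30pm → clear.
S4: starts 5:00pm at or after S6 ends 4:45pm → clear.
S5: starts 6:15pm at or after S6 ends 4:45pm → clear.
S3: starts 6:30pm at or after S6 ends 4:45pm → clear.

No — it doesn't clash with anything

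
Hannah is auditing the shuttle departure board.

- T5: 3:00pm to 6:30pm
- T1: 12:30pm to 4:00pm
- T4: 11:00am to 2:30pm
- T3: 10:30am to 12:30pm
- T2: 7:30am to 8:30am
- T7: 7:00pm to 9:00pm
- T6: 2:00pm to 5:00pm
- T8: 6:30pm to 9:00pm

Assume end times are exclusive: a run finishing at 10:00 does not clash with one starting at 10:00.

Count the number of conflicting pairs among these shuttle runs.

7

Check each pair: they overlap iff neither finishes before the other starts.
Sorted by start: T2, T3, T4, T1, T6, T5, T8, T7.
T3 starts after T2 ends, so T2 has no further overlaps.
T4 starts before T3 ends → T3 and T4 overlap.
T1 starts exactly when T3 ends (back-to-back, no overlap), so T3 has no further overlaps.
T1 starts before T4 ends → T4 and T1 overlap.
T6 starts before T4 ends → T4 and T6 overlap.
T5 starts after T4 ends, so T4 has no further overlaps.
T6 starts before T1 ends → T1 and T6 overlap.
T5 starts before T1 ends → T1 and T5 overlap.
T8 starts after T1 ends, so T1 has no further overlaps.
T5 starts before T6 ends → T6 and T5 overlap.
T8 starts after T6 ends, so T6 has no further overlaps.
T8 starts exactly when T5 ends (back-to-back, no overlap), so T5 has no further overlaps.
T7 starts before T8 ends → T8 and T7 overlap.
Overlapping pairs: T1 & T4, T1 & T5, T1 & T6, T3 & T4, T4 & T6, T5 & T6, T7 & T8 — 7 in total.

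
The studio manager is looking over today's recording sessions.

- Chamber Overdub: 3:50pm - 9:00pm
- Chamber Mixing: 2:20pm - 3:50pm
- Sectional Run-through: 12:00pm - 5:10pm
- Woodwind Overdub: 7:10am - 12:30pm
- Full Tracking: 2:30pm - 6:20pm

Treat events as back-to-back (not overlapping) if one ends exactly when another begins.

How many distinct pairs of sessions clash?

6

Check each pair: they overlap iff neither finishes before the other starts.
Sorted by start: Woodwind Overdub, Sectional Run-through, Chamber Mixing, Full Tracking, Chamber Overdub.
Sectional Run-through starts before Woodwind Overdub ends → Woodwind Overdub and Sectional Run-through overlap.
Chamber Mixing starts after Woodwind Overdub ends, so Woodwind Overdub has no further overlaps.
Chamber Mixing starts before Sectional Run-through ends → Sectional Run-through and Chamber Mixing overlap.
Full Tracking starts before Sectional Run-through ends → Sectional Run-through and Full Tracking overlap.
Chamber Overdub starts before Sectional Run-through ends → Sectional Run-through and Chamber Overdub overlap.
Full Tracking starts before Chamber Mixing ends → Chamber Mixing and Full Tracking overlap.
Chamber Overdub starts exactly when Chamber Mixing ends (back-to-back, no overlap).
Chamber Overdub starts before Full Tracking ends → Full Tracking and Chamber Overdub overlap.
Overlapping pairs: Chamber Mixing & Full Tracking, Chamber Mixing & Sectional Run-through, Chamber Overdub & Full Tracking, Chamber Overdub & Sectional Run-through, Full Tracking & Sectional Run-through, Sectional Run-through & Woodwind Overdub — 6 in total.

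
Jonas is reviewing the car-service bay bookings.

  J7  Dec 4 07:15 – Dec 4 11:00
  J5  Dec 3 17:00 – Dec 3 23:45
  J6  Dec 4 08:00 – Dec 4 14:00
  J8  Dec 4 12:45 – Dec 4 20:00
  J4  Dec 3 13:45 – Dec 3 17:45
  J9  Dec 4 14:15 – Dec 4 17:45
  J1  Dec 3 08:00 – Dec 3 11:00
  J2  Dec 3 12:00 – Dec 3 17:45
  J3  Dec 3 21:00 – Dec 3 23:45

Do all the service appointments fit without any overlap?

No

Sorted by start: J1, J2, J4, J5, J3, J7, J6, J8, J9.
J2 starts after J1 ends; J1 is clear from here.
J4 starts before J2 ends → J2 and J4 overlap.
That's a conflict, so the schedule is not conflict-free.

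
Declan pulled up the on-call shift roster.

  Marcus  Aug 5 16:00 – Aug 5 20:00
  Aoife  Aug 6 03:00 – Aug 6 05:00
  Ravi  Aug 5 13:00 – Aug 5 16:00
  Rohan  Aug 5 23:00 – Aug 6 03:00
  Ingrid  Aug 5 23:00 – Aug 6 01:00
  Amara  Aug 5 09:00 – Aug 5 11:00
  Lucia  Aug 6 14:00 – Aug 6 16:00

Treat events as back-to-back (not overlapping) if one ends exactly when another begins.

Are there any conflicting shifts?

Check each pair: they overlap iff neither finishes before the other starts.
Sorted by start: Amara, Ravi, Marcus, Ingrid, Rohan, Aoife, Lucia.
Ravi starts after Amara ends, so Amara has no further overlaps.
Marcus starts exactly when Ravi ends (back-to-back, no overlap), so Ravi has no further overlaps.
Ingrid starts after Marcus ends, so Marcus has no further overlaps.
Rohan starts before Ingrid ends → Ingrid and Rohan overlap.
That's a conflict, so the schedule is not conflict-free.

Yes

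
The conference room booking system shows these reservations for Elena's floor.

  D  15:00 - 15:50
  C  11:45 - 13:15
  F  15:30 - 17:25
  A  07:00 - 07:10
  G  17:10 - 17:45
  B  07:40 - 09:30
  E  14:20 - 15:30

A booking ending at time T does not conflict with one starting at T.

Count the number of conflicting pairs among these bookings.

Sorted by start: A, B, C, E, D, F, G.
B starts after A ends, so A has no further overlaps.
C starts after B ends, so B has no further overlaps.
E starts after C ends, so C has no further overlaps.
D starts before E ends → E and D overlap.
F starts exactly when E ends (back-to-back, no overlap), so E has no further overlaps.
F starts before D ends → D and F overlap.
G starts after D ends.
G starts before F ends → F and G overlap.
Overlapping pairs: D & E, D & F, F & G — 3 in total.

3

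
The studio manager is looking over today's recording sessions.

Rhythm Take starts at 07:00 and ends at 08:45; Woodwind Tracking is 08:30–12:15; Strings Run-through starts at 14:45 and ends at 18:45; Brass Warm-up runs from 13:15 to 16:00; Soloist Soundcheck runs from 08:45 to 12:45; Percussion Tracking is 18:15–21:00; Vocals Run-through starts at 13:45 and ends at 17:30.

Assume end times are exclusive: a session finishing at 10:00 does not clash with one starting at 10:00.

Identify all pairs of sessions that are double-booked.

Sorted by start: Rhythm Take, Woodwind Tracking, Soloist Soundcheck, Brass Warm-up, Vocals Run-through, Strings Run-through, Percussion Tracking.
Woodwind Tracking starts before Rhythm Take ends → Rhythm Take and Woodwind Tracking overlap.
Soloist Soundcheck starts exactly when Rhythm Take ends (back-to-back, no overlap), so Rhythm Take has no further overlaps.
Soloist Soundcheck starts before Woodwind Tracking ends → Woodwind Tracking and Soloist Soundcheck overlap.
Brass Warm-up starts after Woodwind Tracking ends, so Woodwind Tracking has no further overlaps.
Brass Warm-up starts after Soloist Soundcheck ends, so Soloist Soundcheck has no further overlaps.
Vocals Run-through starts before Brass Warm-up ends → Brass Warm-up and Vocals Run-through overlap.
Strings Run-through starts before Brass Warm-up ends → Brass Warm-up and Strings Run-through overlap.
Percussion Tracking starts after Brass Warm-up ends.
Strings Run-through starts before Vocals Run-through ends → Vocals Run-through and Strings Run-through overlap.
Percussion Tracking starts after Vocals Run-through ends.
Percussion Tracking starts before Strings Run-through ends → Strings Run-through and Percussion Tracking overlap.

Brass Warm-up & Strings Run-through, Brass Warm-up & Vocals Run-through, Percussion Tracking & Strings Run-through, Rhythm Take & Woodwind Tracking, Soloist Soundcheck & Woodwind Tracking, Strings Run-through & Vocals Run-through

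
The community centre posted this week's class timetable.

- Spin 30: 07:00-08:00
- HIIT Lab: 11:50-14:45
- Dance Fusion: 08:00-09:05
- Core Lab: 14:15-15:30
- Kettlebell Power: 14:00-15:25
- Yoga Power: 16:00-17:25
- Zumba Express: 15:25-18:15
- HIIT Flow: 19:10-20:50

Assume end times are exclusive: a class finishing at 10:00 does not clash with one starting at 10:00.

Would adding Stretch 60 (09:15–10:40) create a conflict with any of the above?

Spin 30: ends 08:00 at or before Stretch 60 starts 09:15 → clear.
Dance Fusion: ends 09:05 at or before Stretch 60 starts 09:15 → clear.
HIIT Lab: starts 11:50 at or after Stretch 60 ends 10:40 → clear.
Kettlebell Power: starts 14:00 at or after Stretch 60 ends 10:40 → clear.
Core Lab: starts 14:15 at or after Stretch 60 ends 10:40 → clear.
Zumba Express: starts 15:25 at or after Stretch 60 ends 10:40 → clear.
Yoga Power: starts 16:00 at or after Stretch 60 ends 10:40 → clear.
HIIT Flow: starts 19:10 at or after Stretch 60 ends 10:40 → clear.

No — it doesn't clash with anything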